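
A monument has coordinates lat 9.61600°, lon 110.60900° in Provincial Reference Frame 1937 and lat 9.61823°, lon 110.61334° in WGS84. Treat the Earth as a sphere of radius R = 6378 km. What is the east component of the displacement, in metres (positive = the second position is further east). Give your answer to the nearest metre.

Δφ = 9.61823° − 9.61600° = +0.00223°; Δλ = 110.61334° − 110.60900° = +0.00434°.
1° along a meridian = πR/180 = 111317 m.
ΔN = Δφ × 111317 = 248.2 m; ΔE = Δλ × 111317 × cos(9.61600°) = +0.00434 × 111317 × 0.985949 = 476.3 m.

ΔE = 476 m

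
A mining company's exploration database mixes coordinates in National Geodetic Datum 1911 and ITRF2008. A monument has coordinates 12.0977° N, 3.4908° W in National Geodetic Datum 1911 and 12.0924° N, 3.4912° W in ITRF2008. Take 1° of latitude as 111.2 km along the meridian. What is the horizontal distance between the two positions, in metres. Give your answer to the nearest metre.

Δφ = 12.0924° − 12.0977° = -0.0053°; Δλ = -3.4912° − -3.4908° = -0.0004°.
ΔN = Δφ × 111200 = -589.4 m; ΔE = Δλ × 111200 × cos(12.0977°) = -0.0004 × 111200 × 0.977792 = -43.5 m.
Distance = √(ΔE² + ΔN²) = √((-43.5)² + (-589.4)²) = 591.0 m.

591 m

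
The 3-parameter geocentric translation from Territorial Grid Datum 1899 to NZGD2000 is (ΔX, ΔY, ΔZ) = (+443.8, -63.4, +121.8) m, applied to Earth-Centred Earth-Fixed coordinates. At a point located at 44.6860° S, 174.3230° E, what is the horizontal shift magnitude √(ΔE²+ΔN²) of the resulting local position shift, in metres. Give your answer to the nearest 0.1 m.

At φ = -44.6860°, λ = 174.3230°: sin φ = -0.703221, cos φ = 0.710971, sin λ = 0.098920, cos λ = -0.995095.
ΔE = −sin λ·ΔX + cos λ·ΔY = −(0.098920)·(443.8) + (-0.995095)·(-63.4) = 19.19 m.
ΔN = −sin φ cos λ·ΔX − sin φ sin λ·ΔY + cos φ·ΔZ = −(-0.703221)(-0.995095)(443.8) − (-0.703221)(0.098920)(-63.4) + (0.710971)(121.8) = -228.37 m.
Horizontal magnitude = √(ΔE² + ΔN²) = √(19.19² + (-228.37)²) = 229.18 m.

229.2 m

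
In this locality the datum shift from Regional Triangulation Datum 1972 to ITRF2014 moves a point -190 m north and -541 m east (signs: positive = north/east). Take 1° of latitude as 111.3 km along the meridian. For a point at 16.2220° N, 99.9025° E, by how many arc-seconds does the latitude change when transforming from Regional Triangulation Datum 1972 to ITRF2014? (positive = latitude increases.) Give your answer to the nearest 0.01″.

1° of latitude = 111.3 km, so Δφ = -190.0 / 111300 = -0.0017071° = -6.146″.

Δφ = -6.15″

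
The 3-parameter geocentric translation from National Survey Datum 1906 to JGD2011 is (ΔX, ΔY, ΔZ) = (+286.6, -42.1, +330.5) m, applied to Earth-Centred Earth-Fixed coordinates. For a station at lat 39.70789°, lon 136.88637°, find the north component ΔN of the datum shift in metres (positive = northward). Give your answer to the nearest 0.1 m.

The local north axis is (−sin φ cos λ, −sin φ sin λ, cos φ), giving ΔN = 133.664 + 18.382 + 254.257 = 406.30 m.

ΔN = 406.3 m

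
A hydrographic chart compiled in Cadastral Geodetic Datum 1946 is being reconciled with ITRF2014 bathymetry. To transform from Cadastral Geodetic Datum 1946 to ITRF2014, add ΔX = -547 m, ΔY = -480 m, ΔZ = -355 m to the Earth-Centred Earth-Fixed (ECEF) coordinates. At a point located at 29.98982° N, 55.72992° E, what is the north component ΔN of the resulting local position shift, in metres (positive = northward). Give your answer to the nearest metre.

ΔN = 45 m

At φ = 29.98982°, λ = 55.72992°: sin φ = 0.499846, cos φ = 0.866114, sin λ = 0.826392, cos λ = 0.563095.
ΔN = −sin φ cos λ·ΔX − sin φ sin λ·ΔY + cos φ·ΔZ = −(0.499846)(0.563095)(-547) − (0.499846)(0.826392)(-480) + (0.866114)(-355) = 44.76 m.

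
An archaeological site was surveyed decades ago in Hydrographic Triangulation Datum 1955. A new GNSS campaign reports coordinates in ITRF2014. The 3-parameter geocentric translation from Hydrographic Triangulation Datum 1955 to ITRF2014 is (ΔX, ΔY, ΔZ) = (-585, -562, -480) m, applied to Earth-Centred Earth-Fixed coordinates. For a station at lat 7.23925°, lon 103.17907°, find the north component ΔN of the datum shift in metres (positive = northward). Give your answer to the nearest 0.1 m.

ΔN = -424.0 m

At φ = 7.23925°, λ = 103.17907°: sin φ = 0.126013, cos φ = 0.992029, sin λ = 0.973662, cos λ = -0.227995.
ΔN = −sin φ cos λ·ΔX − sin φ sin λ·ΔY + cos φ·ΔZ = −(0.126013)(-0.227995)(-585) − (0.126013)(0.973662)(-562) + (0.992029)(-480) = -424.03 m.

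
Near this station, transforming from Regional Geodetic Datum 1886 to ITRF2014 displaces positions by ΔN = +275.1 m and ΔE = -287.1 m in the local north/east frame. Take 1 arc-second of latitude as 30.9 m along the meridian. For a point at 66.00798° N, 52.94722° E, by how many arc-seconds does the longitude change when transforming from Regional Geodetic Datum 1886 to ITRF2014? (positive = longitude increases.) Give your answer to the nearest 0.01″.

Δλ = -22.85″

At latitude 66.00798°, cos φ = 0.406609.
1″ of longitude at this latitude = 30.90 × cos φ = 12.5642 m, so Δλ = -287.1 / 12.5642 = -22.851″.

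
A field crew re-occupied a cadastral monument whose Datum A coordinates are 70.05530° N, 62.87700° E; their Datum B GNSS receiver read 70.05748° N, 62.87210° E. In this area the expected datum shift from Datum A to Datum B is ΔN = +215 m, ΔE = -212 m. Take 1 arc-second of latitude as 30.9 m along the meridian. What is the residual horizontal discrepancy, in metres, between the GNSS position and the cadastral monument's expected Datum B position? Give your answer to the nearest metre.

38 m

Observed coordinate differences: Δφ = +0.00218°, Δλ = -0.00490°.
Converting to metres (1° lat = 111240 m, cos φ = 0.341113): observed ΔN = 242.5 m, observed ΔE = -185.9 m.
Subtracting the expected shift leaves a residual of 242.5 − (215) = 27.5 m north and -185.9 − (-212) = 26.1 m east.
Residual distance = √(27.5² + 26.1²) = 37.9 m.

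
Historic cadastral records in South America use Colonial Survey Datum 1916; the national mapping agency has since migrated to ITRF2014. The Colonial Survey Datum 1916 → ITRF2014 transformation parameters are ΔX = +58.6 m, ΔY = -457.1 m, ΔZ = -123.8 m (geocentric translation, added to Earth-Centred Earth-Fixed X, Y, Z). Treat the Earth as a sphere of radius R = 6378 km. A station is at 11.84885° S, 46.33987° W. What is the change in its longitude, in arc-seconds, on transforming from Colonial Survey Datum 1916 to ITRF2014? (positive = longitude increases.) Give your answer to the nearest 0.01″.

Δλ = -9.03″

sin φ = -0.205331, cos φ = 0.978693, sin λ = -0.723448, cos λ = 0.690379.
East component: ΔE = −sin λ·ΔX + cos λ·ΔY = −(-0.723448)(58.6) + (0.690379)(-457.1) = -273.18 m.
1° of latitude spans πR/180 = 111317 m; at latitude φ, 1° of longitude spans that × cos φ = 108945.2 m, so Δλ = -273.18 / 108945.2 × 3600 = -9.027″.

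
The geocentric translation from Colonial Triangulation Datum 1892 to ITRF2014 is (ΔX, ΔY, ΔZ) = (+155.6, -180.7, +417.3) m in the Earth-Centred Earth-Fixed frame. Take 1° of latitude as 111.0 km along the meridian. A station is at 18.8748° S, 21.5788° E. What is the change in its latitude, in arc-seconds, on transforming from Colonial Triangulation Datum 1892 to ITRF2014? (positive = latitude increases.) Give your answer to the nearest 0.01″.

sin φ = -0.323501, cos φ = 0.946228, sin λ = 0.367781, cos λ = 0.929913.
North component: ΔN = −sin φ cos λ·ΔX − sin φ sin λ·ΔY + cos φ·ΔZ = −(-0.323501)(0.929913)(155.6) − (-0.323501)(0.367781)(-180.7) + (0.946228)(417.3) = 420.17 m.
1° of latitude spans 111000 m, so Δφ = 420.17 / 111000 × 3600 = 13.627″.

Δφ = 13.63″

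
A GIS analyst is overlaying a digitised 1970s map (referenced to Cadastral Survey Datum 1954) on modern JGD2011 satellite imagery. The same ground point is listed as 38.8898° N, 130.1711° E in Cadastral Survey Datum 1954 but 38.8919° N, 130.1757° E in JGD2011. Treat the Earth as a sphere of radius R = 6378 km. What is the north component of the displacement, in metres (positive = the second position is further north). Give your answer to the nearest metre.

ΔN = 234 m

Δφ = 38.8919° − 38.8898° = +0.0021°; Δλ = 130.1757° − 130.1711° = +0.0046°.
1° along a meridian = πR/180 = 111317 m.
ΔN = Δφ × 111317 = 233.8 m; ΔE = Δλ × 111317 × cos(38.8898°) = +0.0046 × 111317 × 0.778355 = 398.6 m.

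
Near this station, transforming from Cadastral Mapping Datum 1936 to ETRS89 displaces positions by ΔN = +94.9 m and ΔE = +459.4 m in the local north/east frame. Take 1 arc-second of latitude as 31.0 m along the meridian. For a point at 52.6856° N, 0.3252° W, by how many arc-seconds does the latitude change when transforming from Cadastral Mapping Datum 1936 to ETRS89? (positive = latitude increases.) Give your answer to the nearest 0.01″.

Δφ = 3.06″

1″ of latitude = 31.00 m, so Δφ = 94.9 / 31.00 = 3.061″.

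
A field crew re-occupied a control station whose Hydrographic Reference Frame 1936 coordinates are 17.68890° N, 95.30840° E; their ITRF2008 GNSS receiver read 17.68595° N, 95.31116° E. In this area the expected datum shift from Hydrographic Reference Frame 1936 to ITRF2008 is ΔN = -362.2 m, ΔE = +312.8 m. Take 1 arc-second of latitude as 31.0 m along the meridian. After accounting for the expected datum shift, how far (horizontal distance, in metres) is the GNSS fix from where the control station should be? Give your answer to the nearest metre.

38 m

Observed coordinate differences: Δφ = -0.00295°, Δλ = +0.00276°.
Converting to metres (1° lat = 111600 m, cos φ = 0.952720): observed ΔN = -329.2 m, observed ΔE = 293.5 m.
Subtracting the expected shift leaves a residual of -329.2 − (-362.2) = 33.0 m north and 293.5 − (312.8) = -19.3 m east.
Residual distance = √(33.0² + (-19.3)²) = 38.2 m.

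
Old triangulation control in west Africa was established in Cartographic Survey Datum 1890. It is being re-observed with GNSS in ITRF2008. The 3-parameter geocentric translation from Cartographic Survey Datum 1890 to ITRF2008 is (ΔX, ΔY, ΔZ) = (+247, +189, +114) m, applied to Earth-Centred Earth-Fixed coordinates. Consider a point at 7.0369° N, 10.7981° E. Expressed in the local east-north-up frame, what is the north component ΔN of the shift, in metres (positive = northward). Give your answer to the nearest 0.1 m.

At φ = 7.0369°, λ = 10.7981°: sin φ = 0.122509, cos φ = 0.992467, sin λ = 0.187349, cos λ = 0.982293.
ΔN = −sin φ cos λ·ΔX − sin φ sin λ·ΔY + cos φ·ΔZ = −(0.122509)(0.982293)(247) − (0.122509)(0.187349)(189) + (0.992467)(114) = 79.08 m.

ΔN = 79.1 m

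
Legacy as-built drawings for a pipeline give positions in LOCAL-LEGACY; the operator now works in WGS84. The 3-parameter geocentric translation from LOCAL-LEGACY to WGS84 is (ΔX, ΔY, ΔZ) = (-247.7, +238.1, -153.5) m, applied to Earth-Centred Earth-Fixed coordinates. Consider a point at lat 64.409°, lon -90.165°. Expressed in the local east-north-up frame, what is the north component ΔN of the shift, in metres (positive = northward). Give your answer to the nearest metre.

ΔN = 148 m

At φ = 64.409°, λ = -90.165°: sin φ = 0.901900, cos φ = 0.431944, sin λ = -0.999996, cos λ = -0.002880.
ΔN = −sin φ cos λ·ΔX − sin φ sin λ·ΔY + cos φ·ΔZ = −(0.901900)(-0.002880)(-247.7) − (0.901900)(-0.999996)(238.1) + (0.431944)(-153.5) = 147.79 m.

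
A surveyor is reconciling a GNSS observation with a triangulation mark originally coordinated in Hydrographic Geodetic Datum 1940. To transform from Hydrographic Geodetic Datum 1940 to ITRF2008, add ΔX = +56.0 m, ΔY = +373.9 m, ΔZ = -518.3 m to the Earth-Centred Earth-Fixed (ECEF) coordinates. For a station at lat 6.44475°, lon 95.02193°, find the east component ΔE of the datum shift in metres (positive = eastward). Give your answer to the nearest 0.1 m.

The local east axis at (φ, λ) is (−sin λ, cos λ, 0), so ΔE = −sin(95.02193°)·56.0 + cos(95.02193°)·373.9 = -88.52 m.

ΔE = -88.5 m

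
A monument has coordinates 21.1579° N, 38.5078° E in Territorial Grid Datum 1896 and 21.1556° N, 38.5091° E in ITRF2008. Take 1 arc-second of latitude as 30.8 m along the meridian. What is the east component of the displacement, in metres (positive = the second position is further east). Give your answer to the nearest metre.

Δφ = 21.1556° − 21.1579° = -0.0023°; Δλ = 38.5091° − 38.5078° = +0.0013°.
1° of latitude = 3600 × 30.80 = 110880 m.
ΔN = Δφ × 110880 = -255.0 m; ΔE = Δλ × 110880 × cos(21.1579°) = +0.0013 × 110880 × 0.932589 = 134.4 m.

ΔE = 134 m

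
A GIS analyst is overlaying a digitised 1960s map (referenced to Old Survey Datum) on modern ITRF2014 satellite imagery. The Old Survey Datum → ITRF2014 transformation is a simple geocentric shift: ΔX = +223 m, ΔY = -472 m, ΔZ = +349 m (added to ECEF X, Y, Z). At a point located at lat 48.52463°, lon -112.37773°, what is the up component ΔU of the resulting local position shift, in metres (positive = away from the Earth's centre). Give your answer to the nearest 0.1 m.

The local up (radial) axis is (cos φ cos λ, cos φ sin λ, sin φ), giving ΔU = -56.228 + 289.064 + 261.485 = 494.32 m.

ΔU = 494.3 m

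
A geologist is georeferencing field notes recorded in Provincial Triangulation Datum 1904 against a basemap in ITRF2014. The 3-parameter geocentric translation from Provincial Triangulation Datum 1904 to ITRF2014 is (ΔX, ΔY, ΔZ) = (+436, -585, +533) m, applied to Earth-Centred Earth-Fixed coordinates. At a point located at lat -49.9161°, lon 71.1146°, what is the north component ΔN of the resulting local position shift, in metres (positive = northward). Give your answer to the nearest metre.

At φ = -49.9161°, λ = 71.1146°: sin φ = -0.765102, cos φ = 0.643909, sin λ = 0.946168, cos λ = 0.323676.
ΔN = −sin φ cos λ·ΔX − sin φ sin λ·ΔY + cos φ·ΔZ = −(-0.765102)(0.323676)(436) − (-0.765102)(0.946168)(-585) + (0.643909)(533) = 27.69 m.

ΔN = 28 m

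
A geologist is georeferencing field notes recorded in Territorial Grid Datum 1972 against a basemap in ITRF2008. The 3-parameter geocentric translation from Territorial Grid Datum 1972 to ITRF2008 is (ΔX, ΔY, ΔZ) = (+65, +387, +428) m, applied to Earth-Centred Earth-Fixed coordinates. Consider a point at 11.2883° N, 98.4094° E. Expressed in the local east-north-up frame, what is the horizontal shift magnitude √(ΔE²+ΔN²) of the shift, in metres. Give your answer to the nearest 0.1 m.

367.1 m

The local east axis at (φ, λ) is (−sin λ, cos λ, 0), so ΔE = −sin(98.4094°)·65 + cos(98.4094°)·387 = -120.90 m.
The local north axis is (−sin φ cos λ, −sin φ sin λ, cos φ), giving ΔN = 1.861 − 74.939 + 419.720 = 346.64 m.
Horizontal magnitude = √(ΔE² + ΔN²) = √((-120.90)² + 346.64²) = 367.12 m.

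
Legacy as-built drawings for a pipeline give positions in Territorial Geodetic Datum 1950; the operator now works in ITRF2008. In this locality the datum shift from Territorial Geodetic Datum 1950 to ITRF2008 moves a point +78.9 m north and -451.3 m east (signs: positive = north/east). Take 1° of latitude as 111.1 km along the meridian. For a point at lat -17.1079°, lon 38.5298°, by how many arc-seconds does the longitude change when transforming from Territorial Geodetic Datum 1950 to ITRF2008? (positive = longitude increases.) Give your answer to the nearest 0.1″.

Δλ = -15.3″

At latitude -17.1079°, cos φ = 0.955752.
1° of longitude at this latitude = 111.1 × cos φ = 106.18 km, so Δλ = -451.3 / 106184.1 = -0.0042502° = -15.301″.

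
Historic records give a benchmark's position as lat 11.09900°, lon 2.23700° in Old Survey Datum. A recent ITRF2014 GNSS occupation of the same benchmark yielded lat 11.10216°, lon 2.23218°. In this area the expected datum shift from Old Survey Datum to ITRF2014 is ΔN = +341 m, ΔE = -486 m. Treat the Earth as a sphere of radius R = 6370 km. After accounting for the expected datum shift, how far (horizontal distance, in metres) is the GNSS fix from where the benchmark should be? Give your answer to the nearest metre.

Observed coordinate differences: Δφ = +0.00316°, Δλ = -0.00482°.
Converting to metres (1° lat = 111177 m, cos φ = 0.981296): observed ΔN = 351.3 m, observed ΔE = -525.9 m.
Subtracting the expected shift leaves a residual of 351.3 − (341) = 10.3 m north and -525.9 − (-486) = -39.9 m east.
Residual distance = √(10.3² + (-39.9)²) = 41.2 m.

41 m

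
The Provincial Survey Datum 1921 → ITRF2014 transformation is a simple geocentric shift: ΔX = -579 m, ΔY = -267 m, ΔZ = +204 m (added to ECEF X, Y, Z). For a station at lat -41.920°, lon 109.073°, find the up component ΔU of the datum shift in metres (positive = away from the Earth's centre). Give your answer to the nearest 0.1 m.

At φ = -41.920°, λ = 109.073°: sin φ = -0.668092, cos φ = 0.744078, sin λ = 0.945103, cos λ = -0.326773.
ΔU = cos φ cos λ·ΔX + cos φ sin λ·ΔY + sin φ·ΔZ = (0.744078)(-0.326773)(-579) + (0.744078)(0.945103)(-267) + (-0.668092)(204) = -183.27 m.

ΔU = -183.3 m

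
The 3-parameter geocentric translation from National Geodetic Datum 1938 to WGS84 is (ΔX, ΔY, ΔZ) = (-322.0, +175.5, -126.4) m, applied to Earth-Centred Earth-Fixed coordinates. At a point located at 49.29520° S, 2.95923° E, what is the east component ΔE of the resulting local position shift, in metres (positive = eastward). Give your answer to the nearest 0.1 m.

ΔE = 191.9 m

The local east axis at (φ, λ) is (−sin λ, cos λ, 0), so ΔE = −sin(2.95923°)·(-322.0) + cos(2.95923°)·175.5 = 191.89 m.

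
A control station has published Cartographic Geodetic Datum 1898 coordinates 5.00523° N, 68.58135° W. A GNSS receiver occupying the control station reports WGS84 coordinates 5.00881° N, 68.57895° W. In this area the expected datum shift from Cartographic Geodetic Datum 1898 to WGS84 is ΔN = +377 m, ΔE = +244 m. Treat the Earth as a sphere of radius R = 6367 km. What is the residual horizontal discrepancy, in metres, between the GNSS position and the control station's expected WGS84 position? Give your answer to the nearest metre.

Observed coordinate differences: Δφ = +0.00358°, Δλ = +0.00240°.
Converting to metres (1° lat = 111125 m, cos φ = 0.996187): observed ΔN = 397.8 m, observed ΔE = 265.7 m.
Subtracting the expected shift leaves a residual of 397.8 − (377) = 20.8 m north and 265.7 − (244) = 21.7 m east.
Residual distance = √(20.8² + 21.7²) = 30.1 m.

30 m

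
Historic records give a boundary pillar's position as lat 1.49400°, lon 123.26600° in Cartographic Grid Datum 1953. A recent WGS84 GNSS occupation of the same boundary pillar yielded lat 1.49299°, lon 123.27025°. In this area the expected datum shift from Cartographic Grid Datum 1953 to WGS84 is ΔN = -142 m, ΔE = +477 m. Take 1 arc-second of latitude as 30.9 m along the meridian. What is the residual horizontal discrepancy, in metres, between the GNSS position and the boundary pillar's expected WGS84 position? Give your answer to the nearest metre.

Observed coordinate differences: Δφ = -0.00101°, Δλ = +0.00425°.
Converting to metres (1° lat = 111240 m, cos φ = 0.999660): observed ΔN = -112.4 m, observed ΔE = 472.6 m.
Subtracting the expected shift leaves a residual of -112.4 − (-142) = 29.6 m north and 472.6 − (477) = -4.4 m east.
Residual distance = √(29.6² + (-4.4)²) = 30.0 m.

30 m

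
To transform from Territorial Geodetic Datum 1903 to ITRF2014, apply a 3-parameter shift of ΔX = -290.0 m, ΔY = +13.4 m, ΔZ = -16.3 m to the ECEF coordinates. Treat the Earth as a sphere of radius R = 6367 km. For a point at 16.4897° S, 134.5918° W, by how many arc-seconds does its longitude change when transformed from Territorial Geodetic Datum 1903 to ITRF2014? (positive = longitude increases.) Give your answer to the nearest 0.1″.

Δλ = -7.3″

sin φ = -0.283843, cos φ = 0.958871, sin λ = -0.712127, cos λ = -0.702051.
East component: ΔE = −sin λ·ΔX + cos λ·ΔY = −(-0.712127)(-290.0) + (-0.702051)(13.4) = -215.92 m.
1° of latitude spans πR/180 = 111125 m; at latitude φ, 1° of longitude spans that × cos φ = 106554.6 m, so Δλ = -215.92 / 106554.6 × 3600 = -7.295″.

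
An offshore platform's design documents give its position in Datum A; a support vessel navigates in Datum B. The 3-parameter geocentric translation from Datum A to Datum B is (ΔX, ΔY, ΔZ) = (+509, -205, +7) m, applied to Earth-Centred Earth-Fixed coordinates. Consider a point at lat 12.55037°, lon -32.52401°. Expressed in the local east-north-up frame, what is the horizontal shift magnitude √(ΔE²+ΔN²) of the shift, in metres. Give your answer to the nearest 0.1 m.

The local east axis at (φ, λ) is (−sin λ, cos λ, 0), so ΔE = −sin(-32.52401°)·509 + cos(-32.52401°)·(-205) = 100.82 m.
The local north axis is (−sin φ cos λ, −sin φ sin λ, cos φ), giving ΔN = -93.258 − 23.950 + 6.833 = -110.38 m.
Horizontal magnitude = √(ΔE² + ΔN²) = √(100.82² + (-110.38)²) = 149.49 m.

149.5 m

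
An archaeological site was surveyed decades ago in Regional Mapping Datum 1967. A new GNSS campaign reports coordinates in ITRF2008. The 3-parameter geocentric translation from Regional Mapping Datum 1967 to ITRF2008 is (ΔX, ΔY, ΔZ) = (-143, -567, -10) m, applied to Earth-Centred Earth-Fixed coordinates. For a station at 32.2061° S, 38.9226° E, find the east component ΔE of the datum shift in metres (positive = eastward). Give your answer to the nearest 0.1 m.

ΔE = -351.3 m

The local east axis at (φ, λ) is (−sin λ, cos λ, 0), so ΔE = −sin(38.9226°)·(-143) + cos(38.9226°)·(-567) = -351.28 m.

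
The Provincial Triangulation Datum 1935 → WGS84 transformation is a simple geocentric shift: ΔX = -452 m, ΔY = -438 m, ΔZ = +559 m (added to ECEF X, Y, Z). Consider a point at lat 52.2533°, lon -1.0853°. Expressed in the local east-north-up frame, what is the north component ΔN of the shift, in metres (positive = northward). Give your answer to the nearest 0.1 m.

ΔN = 693.0 m

At φ = 52.2533°, λ = -1.0853°: sin φ = 0.790725, cos φ = 0.612172, sin λ = -0.018941, cos λ = 0.999821.
ΔN = −sin φ cos λ·ΔX − sin φ sin λ·ΔY + cos φ·ΔZ = −(0.790725)(0.999821)(-452) − (0.790725)(-0.018941)(-438) + (0.612172)(559) = 692.99 m.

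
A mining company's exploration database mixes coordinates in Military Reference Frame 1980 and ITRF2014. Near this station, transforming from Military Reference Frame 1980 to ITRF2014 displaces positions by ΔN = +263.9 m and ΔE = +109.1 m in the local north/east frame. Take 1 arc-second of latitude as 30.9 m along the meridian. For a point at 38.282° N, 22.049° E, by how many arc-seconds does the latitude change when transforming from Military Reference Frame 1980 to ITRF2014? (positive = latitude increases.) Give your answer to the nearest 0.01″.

Δφ = 8.54″

1″ of latitude = 30.90 m, so Δφ = 263.9 / 30.90 = 8.540″.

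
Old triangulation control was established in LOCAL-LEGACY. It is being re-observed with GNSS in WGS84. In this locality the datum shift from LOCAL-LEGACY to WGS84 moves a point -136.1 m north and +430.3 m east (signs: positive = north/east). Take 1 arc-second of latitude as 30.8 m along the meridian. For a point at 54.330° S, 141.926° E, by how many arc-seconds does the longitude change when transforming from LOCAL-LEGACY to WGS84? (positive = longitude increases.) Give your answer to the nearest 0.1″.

At latitude -54.330°, cos φ = 0.583116.
1″ of longitude at this latitude = 30.80 × cos φ = 17.9600 m, so Δλ = 430.3 / 17.9600 = 23.959″.

Δλ = 24.0″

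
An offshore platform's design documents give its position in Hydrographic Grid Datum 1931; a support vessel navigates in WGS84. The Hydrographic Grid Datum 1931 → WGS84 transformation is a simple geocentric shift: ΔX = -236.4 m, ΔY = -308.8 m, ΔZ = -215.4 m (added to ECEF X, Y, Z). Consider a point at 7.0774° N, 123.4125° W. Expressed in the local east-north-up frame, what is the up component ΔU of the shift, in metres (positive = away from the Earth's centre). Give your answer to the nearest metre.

The local up (radial) axis is (cos φ cos λ, cos φ sin λ, sin φ), giving ΔU = 129.185 + 255.800 − 26.539 = 358.45 m.

ΔU = 358 m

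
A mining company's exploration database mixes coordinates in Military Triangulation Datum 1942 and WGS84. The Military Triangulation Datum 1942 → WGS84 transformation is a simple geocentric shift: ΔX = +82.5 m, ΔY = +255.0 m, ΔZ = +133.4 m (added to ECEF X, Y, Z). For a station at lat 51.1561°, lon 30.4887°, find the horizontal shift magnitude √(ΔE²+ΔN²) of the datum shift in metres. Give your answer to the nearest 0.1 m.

192.1 m

At φ = 51.1561°, λ = 30.4887°: sin φ = 0.778858, cos φ = 0.627201, sin λ = 0.507368, cos λ = 0.861729.
ΔE = −sin λ·ΔX + cos λ·ΔY = −(0.507368)·(82.5) + (0.861729)·(255.0) = 177.88 m.
ΔN = −sin φ cos λ·ΔX − sin φ sin λ·ΔY + cos φ·ΔZ = −(0.778858)(0.861729)(82.5) − (0.778858)(0.507368)(255.0) + (0.627201)(133.4) = -72.47 m.
Horizontal magnitude = √(ΔE² + ΔN²) = √(177.88² + (-72.47)²) = 192.08 m.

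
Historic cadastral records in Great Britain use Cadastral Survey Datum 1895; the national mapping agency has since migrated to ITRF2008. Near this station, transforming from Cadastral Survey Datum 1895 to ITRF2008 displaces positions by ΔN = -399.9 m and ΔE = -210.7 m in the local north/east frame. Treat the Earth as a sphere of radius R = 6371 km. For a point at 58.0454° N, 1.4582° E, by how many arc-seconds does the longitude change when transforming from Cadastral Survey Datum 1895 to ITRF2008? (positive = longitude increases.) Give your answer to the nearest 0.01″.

Δλ = -12.89″

At latitude 58.0454°, cos φ = 0.529247.
One radian of longitude at latitude φ spans R cos φ, so Δλ = ΔE / (R cos φ) = -210.7 / (6371000 × 0.529247) = -6.2488e-05 rad = -12.889″.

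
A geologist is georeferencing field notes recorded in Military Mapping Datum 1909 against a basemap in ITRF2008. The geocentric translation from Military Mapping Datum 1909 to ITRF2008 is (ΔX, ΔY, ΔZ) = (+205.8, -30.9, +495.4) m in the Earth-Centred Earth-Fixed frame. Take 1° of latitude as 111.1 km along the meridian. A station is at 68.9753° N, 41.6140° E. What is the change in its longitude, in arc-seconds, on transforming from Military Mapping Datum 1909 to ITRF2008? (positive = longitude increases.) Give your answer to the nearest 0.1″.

sin φ = 0.933426, cos φ = 0.358770, sin λ = 0.664109, cos λ = 0.747636.
East component: ΔE = −sin λ·ΔX + cos λ·ΔY = −(0.664109)(205.8) + (0.747636)(-30.9) = -159.78 m.
1° of latitude spans 111100 m; at latitude φ, 1° of longitude spans that × cos φ = 39859.4 m, so Δλ = -159.78 / 39859.4 × 3600 = -14.431″.

Δλ = -14.4″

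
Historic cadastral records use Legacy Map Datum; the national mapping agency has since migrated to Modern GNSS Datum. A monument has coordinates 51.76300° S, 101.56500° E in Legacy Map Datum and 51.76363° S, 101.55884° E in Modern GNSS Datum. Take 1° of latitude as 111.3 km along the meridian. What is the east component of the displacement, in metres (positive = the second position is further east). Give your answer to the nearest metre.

Δφ = -51.76363° − -51.76300° = -0.00063°; Δλ = 101.55884° − 101.56500° = -0.00616°.
ΔN = Δφ × 111300 = -70.1 m; ΔE = Δλ × 111300 × cos(-51.76300°) = -0.00616 × 111300 × 0.618916 = -424.3 m.

ΔE = -424 m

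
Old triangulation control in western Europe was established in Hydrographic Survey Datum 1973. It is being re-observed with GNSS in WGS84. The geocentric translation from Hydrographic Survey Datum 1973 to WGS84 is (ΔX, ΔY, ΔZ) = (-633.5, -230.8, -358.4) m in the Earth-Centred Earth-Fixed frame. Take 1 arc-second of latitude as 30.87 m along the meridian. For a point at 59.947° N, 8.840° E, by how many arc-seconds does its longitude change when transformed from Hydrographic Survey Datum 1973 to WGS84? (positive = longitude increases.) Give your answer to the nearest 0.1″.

sin φ = 0.865563, cos φ = 0.500801, sin λ = 0.153676, cos λ = 0.988121.
East component: ΔE = −sin λ·ΔX + cos λ·ΔY = −(0.153676)(-633.5) + (0.988121)(-230.8) = -130.70 m.
1° of latitude spans 3600 × 30.87 = 111132 m; at latitude φ, 1° of longitude spans that × cos φ = 55655.0 m, so Δλ = -130.70 / 55655.0 × 3600 = -8.455″.

Δλ = -8.5″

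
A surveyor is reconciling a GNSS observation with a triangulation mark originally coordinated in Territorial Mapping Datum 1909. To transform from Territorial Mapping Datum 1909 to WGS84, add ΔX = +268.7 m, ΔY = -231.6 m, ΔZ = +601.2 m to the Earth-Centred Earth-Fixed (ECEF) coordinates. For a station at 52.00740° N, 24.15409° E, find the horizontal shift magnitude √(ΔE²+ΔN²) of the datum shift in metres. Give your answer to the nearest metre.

408 m

At φ = 52.00740°, λ = 24.15409°: sin φ = 0.788090, cos φ = 0.615560, sin λ = 0.409192, cos λ = 0.912448.
ΔE = −sin λ·ΔX + cos λ·ΔY = −(0.409192)·(268.7) + (0.912448)·(-231.6) = -321.27 m.
ΔN = −sin φ cos λ·ΔX − sin φ sin λ·ΔY + cos φ·ΔZ = −(0.788090)(0.912448)(268.7) − (0.788090)(0.409192)(-231.6) + (0.615560)(601.2) = 251.54 m.
Horizontal magnitude = √(ΔE² + ΔN²) = √((-321.27)² + 251.54²) = 408.03 m.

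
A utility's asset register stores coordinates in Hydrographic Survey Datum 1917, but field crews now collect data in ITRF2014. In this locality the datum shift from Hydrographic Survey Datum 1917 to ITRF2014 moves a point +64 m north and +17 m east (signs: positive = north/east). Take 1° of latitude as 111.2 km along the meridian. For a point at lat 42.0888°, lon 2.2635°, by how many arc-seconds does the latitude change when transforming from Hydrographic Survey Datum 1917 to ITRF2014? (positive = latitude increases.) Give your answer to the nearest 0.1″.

Δφ = 2.1″

1° of latitude = 111.2 km, so Δφ = 64.0 / 111200 = 0.0005755° = 2.072″.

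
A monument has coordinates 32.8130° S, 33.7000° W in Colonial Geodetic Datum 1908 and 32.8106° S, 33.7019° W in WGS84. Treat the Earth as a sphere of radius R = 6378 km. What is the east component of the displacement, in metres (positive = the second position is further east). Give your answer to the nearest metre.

Δφ = -32.8106° − -32.8130° = +0.0024°; Δλ = -33.7019° − -33.7000° = -0.0019°.
1° along a meridian = πR/180 = 111317 m.
ΔN = Δφ × 111317 = 267.2 m; ΔE = Δλ × 111317 × cos(-32.8130°) = -0.0019 × 111317 × 0.840444 = -177.8 m.

ΔE = -178 m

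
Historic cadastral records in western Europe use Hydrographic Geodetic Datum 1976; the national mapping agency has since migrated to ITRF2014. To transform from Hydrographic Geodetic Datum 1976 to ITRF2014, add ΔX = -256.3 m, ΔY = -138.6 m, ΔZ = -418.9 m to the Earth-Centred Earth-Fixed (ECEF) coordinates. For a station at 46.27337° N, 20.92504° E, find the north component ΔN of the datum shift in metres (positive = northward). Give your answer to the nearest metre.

The local north axis is (−sin φ cos λ, −sin φ sin λ, cos φ), giving ΔN = 172.999 + 35.771 − 289.551 = -80.78 m.

ΔN = -81 m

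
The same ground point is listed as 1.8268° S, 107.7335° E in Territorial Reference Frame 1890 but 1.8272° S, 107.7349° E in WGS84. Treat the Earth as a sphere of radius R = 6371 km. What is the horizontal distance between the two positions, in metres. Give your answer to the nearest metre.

162 m

Δφ = -1.8272° − -1.8268° = -0.0004°; Δλ = 107.7349° − 107.7335° = +0.0014°.
1° along a meridian = πR/180 = 111195 m.
ΔN = Δφ × 111195 = -44.5 m; ΔE = Δλ × 111195 × cos(-1.8268°) = +0.0014 × 111195 × 0.999492 = 155.6 m.
Distance = √(ΔE² + ΔN²) = √(155.6² + (-44.5)²) = 161.8 m.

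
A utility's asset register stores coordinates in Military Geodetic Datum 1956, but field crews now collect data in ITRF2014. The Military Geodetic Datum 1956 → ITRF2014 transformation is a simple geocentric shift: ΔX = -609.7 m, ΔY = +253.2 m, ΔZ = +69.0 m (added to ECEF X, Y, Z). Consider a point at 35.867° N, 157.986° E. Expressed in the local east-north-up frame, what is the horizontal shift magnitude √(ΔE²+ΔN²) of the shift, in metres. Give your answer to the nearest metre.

331 m

The local east axis at (φ, λ) is (−sin λ, cos λ, 0), so ΔE = −sin(157.986°)·(-609.7) + cos(157.986°)·253.2 = -6.20 m.
The local north axis is (−sin φ cos λ, −sin φ sin λ, cos φ), giving ΔN = -331.182 − 55.607 + 55.916 = -330.87 m.
Horizontal magnitude = √(ΔE² + ΔN²) = √((-6.20)² + (-330.87)²) = 330.93 m.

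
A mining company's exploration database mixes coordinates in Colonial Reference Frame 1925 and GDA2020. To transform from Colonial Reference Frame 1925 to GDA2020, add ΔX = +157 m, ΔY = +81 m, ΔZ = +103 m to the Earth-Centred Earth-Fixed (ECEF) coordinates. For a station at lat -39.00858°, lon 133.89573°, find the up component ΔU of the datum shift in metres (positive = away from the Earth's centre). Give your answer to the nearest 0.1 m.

At φ = -39.00858°, λ = 133.89573°: sin φ = -0.629437, cos φ = 0.777052, sin λ = 0.720603, cos λ = -0.693348.
ΔU = cos φ cos λ·ΔX + cos φ sin λ·ΔY + sin φ·ΔZ = (0.777052)(-0.693348)(157) + (0.777052)(0.720603)(81) + (-0.629437)(103) = -104.06 m.

ΔU = -104.1 m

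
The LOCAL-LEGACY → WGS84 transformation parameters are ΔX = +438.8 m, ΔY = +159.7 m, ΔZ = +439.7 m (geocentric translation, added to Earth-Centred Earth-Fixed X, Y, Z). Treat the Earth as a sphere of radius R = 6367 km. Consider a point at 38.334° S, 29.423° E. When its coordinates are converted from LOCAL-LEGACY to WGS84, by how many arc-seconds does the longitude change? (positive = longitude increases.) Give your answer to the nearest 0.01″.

sin φ = -0.620245, cos φ = 0.784408, sin λ = 0.491253, cos λ = 0.871017.
East component: ΔE = −sin λ·ΔX + cos λ·ΔY = −(0.491253)(438.8) + (0.871017)(159.7) = -76.46 m.
1° of latitude spans πR/180 = 111125 m; at latitude φ, 1° of longitude spans that × cos φ = 87167.5 m, so Δλ = -76.46 / 87167.5 × 3600 = -3.158″.

Δλ = -3.16″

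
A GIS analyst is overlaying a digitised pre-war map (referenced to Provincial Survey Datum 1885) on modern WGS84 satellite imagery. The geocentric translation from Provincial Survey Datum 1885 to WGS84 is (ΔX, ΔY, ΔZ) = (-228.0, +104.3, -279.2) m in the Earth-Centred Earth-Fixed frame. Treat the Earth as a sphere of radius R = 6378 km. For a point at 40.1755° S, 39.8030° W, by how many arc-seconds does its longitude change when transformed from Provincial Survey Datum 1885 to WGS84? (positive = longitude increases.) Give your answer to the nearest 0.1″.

sin φ = -0.645131, cos φ = 0.764072, sin λ = -0.640150, cos λ = 0.768250.
East component: ΔE = −sin λ·ΔX + cos λ·ΔY = −(-0.640150)(-228.0) + (0.768250)(104.3) = -65.83 m.
1° of latitude spans πR/180 = 111317 m; at latitude φ, 1° of longitude spans that × cos φ = 85054.3 m, so Δλ = -65.83 / 85054.3 × 3600 = -2.786″.

Δλ = -2.8″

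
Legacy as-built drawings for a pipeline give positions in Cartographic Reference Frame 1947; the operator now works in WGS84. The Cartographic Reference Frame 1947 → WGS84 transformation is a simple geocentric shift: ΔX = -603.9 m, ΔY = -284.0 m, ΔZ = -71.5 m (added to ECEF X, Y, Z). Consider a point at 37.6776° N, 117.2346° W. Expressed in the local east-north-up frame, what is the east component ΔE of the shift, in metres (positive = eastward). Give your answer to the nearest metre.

ΔE = -407 m

The local east axis at (φ, λ) is (−sin λ, cos λ, 0), so ΔE = −sin(-117.2346°)·(-603.9) + cos(-117.2346°)·(-284.0) = -406.98 m.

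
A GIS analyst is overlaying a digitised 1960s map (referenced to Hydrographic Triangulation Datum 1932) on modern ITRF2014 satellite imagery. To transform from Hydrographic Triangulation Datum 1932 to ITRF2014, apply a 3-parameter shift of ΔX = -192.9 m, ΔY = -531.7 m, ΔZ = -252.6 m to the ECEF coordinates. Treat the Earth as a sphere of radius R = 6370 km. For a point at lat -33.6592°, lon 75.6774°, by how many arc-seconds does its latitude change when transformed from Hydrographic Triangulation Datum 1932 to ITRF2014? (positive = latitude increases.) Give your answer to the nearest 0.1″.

Δφ = -16.9″

sin φ = -0.554252, cos φ = 0.832349, sin λ = 0.968918, cos λ = 0.247381.
North component: ΔN = −sin φ cos λ·ΔX − sin φ sin λ·ΔY + cos φ·ΔZ = −(-0.554252)(0.247381)(-192.9) − (-0.554252)(0.968918)(-531.7) + (0.832349)(-252.6) = -522.24 m.
1° of latitude spans πR/180 = 111177 m, so Δφ = -522.24 / 111177 × 3600 = -16.910″.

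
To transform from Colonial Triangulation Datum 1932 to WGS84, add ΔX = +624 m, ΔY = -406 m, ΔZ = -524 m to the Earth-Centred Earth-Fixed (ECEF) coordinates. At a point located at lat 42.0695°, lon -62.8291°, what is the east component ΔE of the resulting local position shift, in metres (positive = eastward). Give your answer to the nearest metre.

ΔE = 370 m

The local east axis at (φ, λ) is (−sin λ, cos λ, 0), so ΔE = −sin(-62.8291°)·624 + cos(-62.8291°)·(-406) = 369.74 m.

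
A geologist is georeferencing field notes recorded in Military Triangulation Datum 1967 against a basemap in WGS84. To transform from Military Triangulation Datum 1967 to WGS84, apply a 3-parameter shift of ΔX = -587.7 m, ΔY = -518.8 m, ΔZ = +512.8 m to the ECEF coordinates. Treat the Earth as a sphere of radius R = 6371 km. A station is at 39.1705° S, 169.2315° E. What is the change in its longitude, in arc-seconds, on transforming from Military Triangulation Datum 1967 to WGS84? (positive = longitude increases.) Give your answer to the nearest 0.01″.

sin φ = -0.631630, cos φ = 0.775270, sin λ = 0.186841, cos λ = -0.982390.
East component: ΔE = −sin λ·ΔX + cos λ·ΔY = −(0.186841)(-587.7) + (-0.982390)(-518.8) = 619.47 m.
1° of latitude spans πR/180 = 111195 m; at latitude φ, 1° of longitude spans that × cos φ = 86206.1 m, so Δλ = 619.47 / 86206.1 × 3600 = 25.869″.

Δλ = 25.87″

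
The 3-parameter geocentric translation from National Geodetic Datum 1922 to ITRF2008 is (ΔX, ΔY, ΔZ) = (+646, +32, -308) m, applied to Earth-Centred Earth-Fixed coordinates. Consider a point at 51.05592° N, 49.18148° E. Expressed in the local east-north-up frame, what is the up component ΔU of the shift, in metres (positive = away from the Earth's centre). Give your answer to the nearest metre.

The local up (radial) axis is (cos φ cos λ, cos φ sin λ, sin φ), giving ΔU = 265.421 + 15.222 − 239.550 = 41.09 m.

ΔU = 41 m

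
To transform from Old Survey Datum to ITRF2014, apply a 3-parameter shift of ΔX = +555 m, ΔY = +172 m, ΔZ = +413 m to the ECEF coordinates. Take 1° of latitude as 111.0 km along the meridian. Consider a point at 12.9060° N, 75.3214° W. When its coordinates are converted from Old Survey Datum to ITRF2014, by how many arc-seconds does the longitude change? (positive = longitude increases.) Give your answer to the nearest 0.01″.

Δλ = 19.31″

sin φ = 0.223352, cos φ = 0.974738, sin λ = -0.967362, cos λ = 0.253397.
East component: ΔE = −sin λ·ΔX + cos λ·ΔY = −(-0.967362)(555) + (0.253397)(172) = 580.47 m.
1° of latitude spans 111000 m; at latitude φ, 1° of longitude spans that × cos φ = 108195.9 m, so Δλ = 580.47 / 108195.9 × 3600 = 19.314″.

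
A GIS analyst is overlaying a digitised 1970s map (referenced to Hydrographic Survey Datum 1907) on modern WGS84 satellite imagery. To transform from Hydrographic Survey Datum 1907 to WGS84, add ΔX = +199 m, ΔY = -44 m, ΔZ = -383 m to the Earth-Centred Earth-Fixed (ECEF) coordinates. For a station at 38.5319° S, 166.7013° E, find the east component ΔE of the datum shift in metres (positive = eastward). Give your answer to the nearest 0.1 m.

At φ = -38.5319°, λ = 166.7013°: sin φ = -0.622950, cos φ = 0.782261, sin λ = 0.230028, cos λ = -0.973184.
ΔE = −sin λ·ΔX + cos λ·ΔY = −(0.230028)·(199) + (-0.973184)·(-44) = -2.96 m.

ΔE = -3.0 m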